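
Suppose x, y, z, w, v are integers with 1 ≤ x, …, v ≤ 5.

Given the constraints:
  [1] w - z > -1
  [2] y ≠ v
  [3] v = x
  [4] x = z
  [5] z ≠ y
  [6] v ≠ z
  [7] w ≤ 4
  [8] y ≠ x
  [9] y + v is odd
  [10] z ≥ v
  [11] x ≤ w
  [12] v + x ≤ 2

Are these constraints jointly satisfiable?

Unsatisfiable

From constraints 3 and 4, v = x = z, so v = z. But constraint 6 says v ≠ z. Contradiction.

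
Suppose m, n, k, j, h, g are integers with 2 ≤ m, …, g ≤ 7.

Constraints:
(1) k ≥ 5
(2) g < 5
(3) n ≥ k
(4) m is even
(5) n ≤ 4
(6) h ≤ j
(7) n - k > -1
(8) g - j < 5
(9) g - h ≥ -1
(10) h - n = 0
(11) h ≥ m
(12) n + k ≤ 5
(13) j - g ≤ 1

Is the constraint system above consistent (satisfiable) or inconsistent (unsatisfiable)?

From constraints 1 and 3: n ≥ k and k ≥ 5, so n ≥ 5. From constraint 5: n ≤ 4. But 4 < 5, so no value of n works.

Unsatisfiable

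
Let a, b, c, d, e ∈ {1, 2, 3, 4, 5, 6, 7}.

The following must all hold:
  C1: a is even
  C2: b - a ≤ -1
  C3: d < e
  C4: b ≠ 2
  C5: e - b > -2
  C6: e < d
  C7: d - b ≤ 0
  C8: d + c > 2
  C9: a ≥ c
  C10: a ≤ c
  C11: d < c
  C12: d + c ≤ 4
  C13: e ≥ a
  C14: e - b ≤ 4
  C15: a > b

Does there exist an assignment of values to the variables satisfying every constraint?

Unsatisfiable

Constraints 6, 7, 13, and 15 give d ≤ b, b < a, a ≤ e, e < d. Chaining: d ≤ b < a ≤ e < d, which forces d < d — impossible.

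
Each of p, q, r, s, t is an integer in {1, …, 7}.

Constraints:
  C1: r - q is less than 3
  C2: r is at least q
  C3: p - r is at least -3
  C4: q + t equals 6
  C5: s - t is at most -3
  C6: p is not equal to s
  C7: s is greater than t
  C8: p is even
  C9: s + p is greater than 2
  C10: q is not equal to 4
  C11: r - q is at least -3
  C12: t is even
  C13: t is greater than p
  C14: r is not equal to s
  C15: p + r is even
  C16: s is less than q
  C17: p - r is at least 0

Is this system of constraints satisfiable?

Constraints 2, 7, 13, 16, and 17 give r ≤ p, p < t, t < s, s < q, q ≤ r. Chaining: r ≤ p < t < s < q ≤ r, which forces r < r — impossible.

Unsatisfiable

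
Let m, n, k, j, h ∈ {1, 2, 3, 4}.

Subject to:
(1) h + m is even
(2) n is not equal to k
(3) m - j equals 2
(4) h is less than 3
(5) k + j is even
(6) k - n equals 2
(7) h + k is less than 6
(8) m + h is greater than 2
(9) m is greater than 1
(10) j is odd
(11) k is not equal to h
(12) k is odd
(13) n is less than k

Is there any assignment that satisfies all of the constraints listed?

Satisfiable

One satisfying assignment is m = 3, n = 1, k = 3, j = 1, h = 1.
For the less obvious constraints — constraint 3: m - j = 2; constraint 6: k - n = 2 — and the others hold by inspection.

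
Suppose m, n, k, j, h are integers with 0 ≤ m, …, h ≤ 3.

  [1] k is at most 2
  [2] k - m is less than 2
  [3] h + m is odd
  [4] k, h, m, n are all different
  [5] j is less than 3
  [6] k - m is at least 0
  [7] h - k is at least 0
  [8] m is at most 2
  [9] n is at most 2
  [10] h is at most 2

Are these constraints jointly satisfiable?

Unsatisfiable

Constraints 1, 8, 9, and 10 confine each of k, h, m, n to the 3 values {0, …, 2} (the domain already gives each ≥ 0).
Constraint 4 requires all 4 of them to be distinct, but only 3 values are available — impossible by the pigeonhole principle.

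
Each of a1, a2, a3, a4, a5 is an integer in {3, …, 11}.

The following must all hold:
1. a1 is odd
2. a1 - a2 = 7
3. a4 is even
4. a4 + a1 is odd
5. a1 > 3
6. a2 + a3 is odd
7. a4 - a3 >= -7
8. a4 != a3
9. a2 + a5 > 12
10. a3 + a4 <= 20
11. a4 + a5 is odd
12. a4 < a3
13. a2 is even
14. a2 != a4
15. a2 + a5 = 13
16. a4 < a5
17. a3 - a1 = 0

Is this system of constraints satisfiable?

Satisfiable

Take a1 = 11, a2 = 4, a3 = 11, a4 = 6, a5 = 9. Then constraint 2: a1 - a2 = 7; constraint 7: a4 - a3 = -5, and every other listed constraint is also met.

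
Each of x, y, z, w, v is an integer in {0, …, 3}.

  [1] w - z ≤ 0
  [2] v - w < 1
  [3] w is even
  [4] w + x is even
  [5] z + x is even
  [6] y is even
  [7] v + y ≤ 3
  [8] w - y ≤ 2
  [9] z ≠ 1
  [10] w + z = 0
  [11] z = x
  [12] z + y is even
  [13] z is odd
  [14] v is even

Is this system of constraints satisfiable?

Unsatisfiable

Constraint 13 makes z odd and constraint 6 makes y even, so z + y must be odd. Constraint 12 says z + y is even — contradiction.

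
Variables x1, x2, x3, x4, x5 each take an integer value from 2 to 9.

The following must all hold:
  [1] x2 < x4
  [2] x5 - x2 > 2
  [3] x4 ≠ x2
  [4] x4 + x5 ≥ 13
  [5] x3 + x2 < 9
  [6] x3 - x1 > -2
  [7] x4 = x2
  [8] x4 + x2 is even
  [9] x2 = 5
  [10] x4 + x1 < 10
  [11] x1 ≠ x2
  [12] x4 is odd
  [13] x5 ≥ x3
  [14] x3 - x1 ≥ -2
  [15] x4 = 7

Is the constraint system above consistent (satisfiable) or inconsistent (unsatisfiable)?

Constraint 15 fixes x4 = 7 and constraint 9 fixes x2 = 5, but constraint 7 requires x4 = x2. Since 7 ≠ 5, contradiction.

Unsatisfiable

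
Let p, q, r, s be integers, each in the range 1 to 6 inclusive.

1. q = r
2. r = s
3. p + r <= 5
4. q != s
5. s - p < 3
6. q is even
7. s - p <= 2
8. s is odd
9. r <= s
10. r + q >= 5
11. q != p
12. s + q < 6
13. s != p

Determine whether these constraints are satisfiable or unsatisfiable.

Unsatisfiable

From constraints 1 and 2, q = r = s, so q = s. But constraint 4 says q ≠ s. Contradiction.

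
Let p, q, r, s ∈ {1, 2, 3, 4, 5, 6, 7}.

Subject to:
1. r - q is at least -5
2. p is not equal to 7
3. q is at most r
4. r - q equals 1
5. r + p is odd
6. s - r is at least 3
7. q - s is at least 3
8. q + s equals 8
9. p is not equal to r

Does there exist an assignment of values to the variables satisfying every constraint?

Constraints 1, 6, and 7 give s − r ≥ 3, r − q ≥ -5, q − s ≥ 3.
Adding all 3 inequalities: the left sides telescope to 0, and the right sides sum to 3 + (-5) + 3 = 1. So 0 ≥ 1, which is false.

Unsatisfiable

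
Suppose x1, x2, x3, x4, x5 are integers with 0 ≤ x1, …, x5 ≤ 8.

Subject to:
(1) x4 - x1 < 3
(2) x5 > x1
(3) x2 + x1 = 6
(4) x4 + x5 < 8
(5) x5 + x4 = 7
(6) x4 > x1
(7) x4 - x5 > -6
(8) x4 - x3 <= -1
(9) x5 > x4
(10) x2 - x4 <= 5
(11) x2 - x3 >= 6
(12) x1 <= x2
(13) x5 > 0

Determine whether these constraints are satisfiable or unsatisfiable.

Constraints 8, 10, and 11 give x2 − x3 ≥ 6, x3 − x4 ≥ 1, x4 − x2 ≥ -5.
Adding all 3 inequalities: the left sides telescope to 0, and the right sides sum to 6 + 1 + (-5) = 2. So 0 ≥ 2, which is false.

Unsatisfiable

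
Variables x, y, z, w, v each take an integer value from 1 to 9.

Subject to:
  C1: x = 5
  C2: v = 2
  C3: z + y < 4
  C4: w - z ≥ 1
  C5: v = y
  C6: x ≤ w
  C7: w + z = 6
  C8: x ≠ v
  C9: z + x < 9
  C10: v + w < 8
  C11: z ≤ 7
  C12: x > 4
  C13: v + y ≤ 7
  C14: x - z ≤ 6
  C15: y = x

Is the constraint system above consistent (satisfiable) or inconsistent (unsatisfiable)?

Constraint 2 fixes v = 2 and constraint 1 fixes x = 5. Constraints 5 and 15 give v = y = x, so v = x. But 2 ≠ 5 — contradiction.

Unsatisfiable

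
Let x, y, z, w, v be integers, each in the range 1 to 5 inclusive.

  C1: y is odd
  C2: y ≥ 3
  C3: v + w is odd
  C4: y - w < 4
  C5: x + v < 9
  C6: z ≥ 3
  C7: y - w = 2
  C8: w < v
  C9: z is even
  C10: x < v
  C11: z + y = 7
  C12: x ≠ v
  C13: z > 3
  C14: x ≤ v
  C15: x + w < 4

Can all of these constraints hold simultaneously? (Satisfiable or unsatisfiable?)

Setting (x, y, z, w, v) = (2, 3, 4, 1, 4) satisfies everything: constraint 4: y - w = 2; constraint 5: x + v = 6; constraint 7: y - w = 2, and the others follow.

Satisfiable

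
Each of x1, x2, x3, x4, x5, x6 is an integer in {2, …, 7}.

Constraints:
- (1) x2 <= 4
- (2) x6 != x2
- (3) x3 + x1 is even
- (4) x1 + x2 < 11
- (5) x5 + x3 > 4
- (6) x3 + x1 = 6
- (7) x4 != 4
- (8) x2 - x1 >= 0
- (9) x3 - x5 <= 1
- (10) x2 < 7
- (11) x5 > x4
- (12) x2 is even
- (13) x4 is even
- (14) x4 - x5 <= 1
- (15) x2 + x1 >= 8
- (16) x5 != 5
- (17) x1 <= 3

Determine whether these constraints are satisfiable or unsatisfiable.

Unsatisfiable

From constraint 1: x2 ≤ 4. From constraint 17: x1 ≤ 3. Hence x2 + x1 ≤ 7. But constraint 15 requires x2 + x1 ≥ 8, and 8 > 7. Contradiction.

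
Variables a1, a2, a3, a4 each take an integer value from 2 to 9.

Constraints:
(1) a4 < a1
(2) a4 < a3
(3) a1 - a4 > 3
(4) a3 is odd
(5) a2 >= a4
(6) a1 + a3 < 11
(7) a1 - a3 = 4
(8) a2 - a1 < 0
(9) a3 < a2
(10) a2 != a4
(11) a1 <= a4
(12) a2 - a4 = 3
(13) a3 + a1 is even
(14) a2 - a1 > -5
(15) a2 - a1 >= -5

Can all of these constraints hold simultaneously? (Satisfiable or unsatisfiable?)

Constraints 2, 8, 9, and 11 give a1 ≤ a4, a4 < a3, a3 < a2, a2 < a1. Chaining: a1 ≤ a4 < a3 < a2 < a1, which forces a1 < a1 — impossible.

Unsatisfiable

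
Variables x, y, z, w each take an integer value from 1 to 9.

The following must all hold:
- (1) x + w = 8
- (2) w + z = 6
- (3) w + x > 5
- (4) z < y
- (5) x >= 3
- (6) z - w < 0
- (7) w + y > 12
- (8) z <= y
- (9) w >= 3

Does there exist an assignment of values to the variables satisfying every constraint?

One satisfying assignment is x = 4, y = 9, z = 2, w = 4.
For the less obvious constraints — constraint 1: x + w = 8; constraint 2: w + z = 6; constraint 3: w + x = 8 — and the others hold by inspection.

Satisfiable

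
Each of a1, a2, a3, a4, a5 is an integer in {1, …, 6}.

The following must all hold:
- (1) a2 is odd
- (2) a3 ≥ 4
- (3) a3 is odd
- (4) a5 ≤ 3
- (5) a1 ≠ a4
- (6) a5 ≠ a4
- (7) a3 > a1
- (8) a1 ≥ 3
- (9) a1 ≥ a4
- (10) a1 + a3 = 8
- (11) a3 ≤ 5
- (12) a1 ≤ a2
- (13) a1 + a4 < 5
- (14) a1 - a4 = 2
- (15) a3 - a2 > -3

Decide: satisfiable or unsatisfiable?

Try a1 = 3, a2 = 5, a3 = 5, a4 = 1, a5 = 2.
Check constraint 10: a1 + a3 = 8; constraint 13: a1 + a4 = 4; constraint 14: a1 - a4 = 2. The remaining constraints are straightforward to verify.

Satisfiable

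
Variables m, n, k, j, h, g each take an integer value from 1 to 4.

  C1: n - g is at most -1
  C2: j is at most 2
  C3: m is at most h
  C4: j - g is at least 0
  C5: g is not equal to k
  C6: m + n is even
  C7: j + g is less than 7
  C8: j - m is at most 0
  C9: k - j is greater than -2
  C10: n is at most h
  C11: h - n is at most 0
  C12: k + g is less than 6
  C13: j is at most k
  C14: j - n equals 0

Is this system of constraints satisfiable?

Constraints 1, 3, 4, 8, and 11 give g ≤ j, j ≤ m, m ≤ h, h ≤ n, n < g. Chaining: g ≤ j ≤ m ≤ h ≤ n < g, which forces g < g — impossible.

Unsatisfiable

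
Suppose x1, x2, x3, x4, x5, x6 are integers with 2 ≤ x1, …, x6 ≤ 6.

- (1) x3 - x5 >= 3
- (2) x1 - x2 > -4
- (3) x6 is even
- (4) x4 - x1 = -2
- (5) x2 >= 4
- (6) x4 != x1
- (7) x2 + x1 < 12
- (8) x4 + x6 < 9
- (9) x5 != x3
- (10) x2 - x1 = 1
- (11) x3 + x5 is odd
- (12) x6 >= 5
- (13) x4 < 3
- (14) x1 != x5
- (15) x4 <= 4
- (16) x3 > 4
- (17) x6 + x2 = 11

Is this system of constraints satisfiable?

Setting (x1, x2, x3, x4, x5, x6) = (4, 5, 5, 2, 2, 6) satisfies everything: constraint 1: x3 - x5 = 3; constraint 2: x1 - x2 = -1, and the others follow.

Satisfiable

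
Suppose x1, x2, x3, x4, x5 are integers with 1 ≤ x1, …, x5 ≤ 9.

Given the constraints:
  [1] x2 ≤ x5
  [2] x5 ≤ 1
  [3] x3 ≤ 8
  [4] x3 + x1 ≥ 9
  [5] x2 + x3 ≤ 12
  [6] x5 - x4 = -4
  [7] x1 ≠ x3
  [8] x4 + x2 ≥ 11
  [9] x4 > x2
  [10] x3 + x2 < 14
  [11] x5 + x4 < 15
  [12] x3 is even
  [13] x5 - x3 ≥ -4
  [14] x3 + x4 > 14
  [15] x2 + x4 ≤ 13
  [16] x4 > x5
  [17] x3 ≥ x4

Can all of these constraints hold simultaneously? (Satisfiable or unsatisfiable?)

From constraints 3 and 17: x4 ≤ x3 ≤ 8. From constraints 1 and 2: x2 ≤ x5 ≤ 1. Hence x4 + x2 ≤ 9. But constraint 8 requires x4 + x2 ≥ 11, and 11 > 9. Contradiction.

Unsatisfiable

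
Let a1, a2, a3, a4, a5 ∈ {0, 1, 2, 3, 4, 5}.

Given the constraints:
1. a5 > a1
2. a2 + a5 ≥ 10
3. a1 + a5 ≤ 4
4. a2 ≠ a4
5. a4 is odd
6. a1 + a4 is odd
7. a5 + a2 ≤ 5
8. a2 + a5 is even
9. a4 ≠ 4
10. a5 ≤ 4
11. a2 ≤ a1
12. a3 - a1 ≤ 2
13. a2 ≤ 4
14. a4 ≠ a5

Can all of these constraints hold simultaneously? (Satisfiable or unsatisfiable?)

From constraint 13: a2 ≤ 4. From constraint 10: a5 ≤ 4. Hence a2 + a5 ≤ 8. But constraint 2 requires a2 + a5 ≥ 10, and 10 > 8. Contradiction.

Unsatisfiable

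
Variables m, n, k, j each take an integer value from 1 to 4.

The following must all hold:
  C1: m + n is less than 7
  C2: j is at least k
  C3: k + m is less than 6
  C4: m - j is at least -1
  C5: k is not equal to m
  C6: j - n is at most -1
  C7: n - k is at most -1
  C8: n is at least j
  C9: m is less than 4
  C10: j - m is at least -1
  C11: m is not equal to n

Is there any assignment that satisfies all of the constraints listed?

Unsatisfiable

Constraints 2, 7, and 8 give k ≤ j, j ≤ n, n < k. Chaining: k ≤ j ≤ n < k, which forces k < k — impossible.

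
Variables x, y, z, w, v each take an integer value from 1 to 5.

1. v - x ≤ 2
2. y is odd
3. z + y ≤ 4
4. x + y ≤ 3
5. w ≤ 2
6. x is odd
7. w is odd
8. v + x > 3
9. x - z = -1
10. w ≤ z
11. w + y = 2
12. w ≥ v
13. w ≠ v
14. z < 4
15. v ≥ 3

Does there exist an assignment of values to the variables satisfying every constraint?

From constraint 15: v ≥ 3. From constraints 5 and 12: v ≤ w and w ≤ 2, so v ≤ 2. But 2 < 3, so no value of v works.

Unsatisfiable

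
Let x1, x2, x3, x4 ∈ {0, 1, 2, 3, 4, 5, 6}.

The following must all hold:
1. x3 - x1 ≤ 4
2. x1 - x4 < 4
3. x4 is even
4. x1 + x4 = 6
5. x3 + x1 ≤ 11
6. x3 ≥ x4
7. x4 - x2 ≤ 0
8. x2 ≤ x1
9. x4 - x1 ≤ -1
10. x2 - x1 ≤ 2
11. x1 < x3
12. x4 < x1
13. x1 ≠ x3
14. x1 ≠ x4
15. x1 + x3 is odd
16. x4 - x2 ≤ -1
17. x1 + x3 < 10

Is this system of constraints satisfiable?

Satisfiable

Try x1 = 4, x2 = 4, x3 = 5, x4 = 2.
Check constraint 1: x3 - x1 = 1; constraint 2: x1 - x4 = 2. The remaining constraints are straightforward to verify.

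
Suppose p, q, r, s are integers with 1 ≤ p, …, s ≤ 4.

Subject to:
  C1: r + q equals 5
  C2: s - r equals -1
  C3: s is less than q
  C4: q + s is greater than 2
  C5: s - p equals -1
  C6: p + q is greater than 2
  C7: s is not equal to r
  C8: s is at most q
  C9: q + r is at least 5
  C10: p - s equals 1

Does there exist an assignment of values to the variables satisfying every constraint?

Satisfiable

Take p = 2, q = 3, r = 2, s = 1. Then constraint 1: r + q = 5; constraint 2: s - r = -1, and every other listed constraint is also met.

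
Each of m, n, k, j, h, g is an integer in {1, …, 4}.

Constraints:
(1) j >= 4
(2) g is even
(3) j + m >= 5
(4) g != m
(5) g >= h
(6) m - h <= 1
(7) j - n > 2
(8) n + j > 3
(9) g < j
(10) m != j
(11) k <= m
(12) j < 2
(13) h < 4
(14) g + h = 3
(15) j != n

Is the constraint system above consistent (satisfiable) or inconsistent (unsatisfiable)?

From constraint 1: j ≥ 4. From constraint 12: j ≤ 1. But 1 < 4, so no value of j works.

Unsatisfiable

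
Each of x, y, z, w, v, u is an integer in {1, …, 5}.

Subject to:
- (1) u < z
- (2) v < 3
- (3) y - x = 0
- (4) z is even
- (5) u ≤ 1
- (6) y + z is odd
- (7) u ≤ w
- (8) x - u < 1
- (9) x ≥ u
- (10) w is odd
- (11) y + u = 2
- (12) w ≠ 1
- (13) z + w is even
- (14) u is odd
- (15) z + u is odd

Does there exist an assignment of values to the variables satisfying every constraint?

Unsatisfiable

Constraint 4 makes z even and constraint 10 makes w odd, so z + w must be odd. Constraint 13 says z + w is even — contradiction.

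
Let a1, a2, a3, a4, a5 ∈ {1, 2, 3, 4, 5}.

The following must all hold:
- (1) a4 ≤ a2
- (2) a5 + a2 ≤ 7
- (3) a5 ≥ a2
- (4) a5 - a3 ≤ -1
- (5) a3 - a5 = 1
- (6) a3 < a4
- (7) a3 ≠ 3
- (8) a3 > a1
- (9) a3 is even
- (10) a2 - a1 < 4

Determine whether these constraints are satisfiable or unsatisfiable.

Unsatisfiable

Constraints 1, 3, 4, and 6 give a5 < a3, a3 < a4, a4 ≤ a2, a2 ≤ a5. Chaining: a5 < a3 < a4 ≤ a2 ≤ a5, which forces a5 < a5 — impossible.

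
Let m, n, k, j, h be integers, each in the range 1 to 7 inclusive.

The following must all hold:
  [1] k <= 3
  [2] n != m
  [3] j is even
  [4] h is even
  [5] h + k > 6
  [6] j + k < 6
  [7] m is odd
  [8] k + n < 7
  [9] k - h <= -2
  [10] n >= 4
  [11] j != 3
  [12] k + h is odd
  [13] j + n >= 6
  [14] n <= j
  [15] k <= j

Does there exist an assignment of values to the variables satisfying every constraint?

Satisfiable

One satisfying assignment is m = 7, n = 4, k = 1, j = 4, h = 6.
For the less obvious constraints — constraint 5: h + k = 7; constraint 6: j + k = 5; constraint 8: k + n = 5 — and the others hold by inspection.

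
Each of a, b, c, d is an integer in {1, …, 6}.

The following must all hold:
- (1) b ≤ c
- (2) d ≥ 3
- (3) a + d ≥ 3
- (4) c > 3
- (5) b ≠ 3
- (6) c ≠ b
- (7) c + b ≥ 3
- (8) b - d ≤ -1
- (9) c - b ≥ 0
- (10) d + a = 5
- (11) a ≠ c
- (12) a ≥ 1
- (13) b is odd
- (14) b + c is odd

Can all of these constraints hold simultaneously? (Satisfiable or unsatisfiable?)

The assignment a = 2, b = 1, c = 4, d = 3 works:
  constraint 3 holds since a + d = 5.
  constraint 7 holds since c + b = 5.
  constraint 8 holds since b - d = -2.
The rest check out directly.

Satisfiable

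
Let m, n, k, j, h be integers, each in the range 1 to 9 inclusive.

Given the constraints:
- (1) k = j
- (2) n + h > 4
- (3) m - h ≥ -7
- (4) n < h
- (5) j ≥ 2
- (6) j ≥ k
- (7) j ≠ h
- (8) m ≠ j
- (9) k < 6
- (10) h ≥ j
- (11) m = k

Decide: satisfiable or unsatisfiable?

From constraints 1 and 11, m = k = j, so m = j. But constraint 8 says m ≠ j. Contradiction.

Unsatisfiable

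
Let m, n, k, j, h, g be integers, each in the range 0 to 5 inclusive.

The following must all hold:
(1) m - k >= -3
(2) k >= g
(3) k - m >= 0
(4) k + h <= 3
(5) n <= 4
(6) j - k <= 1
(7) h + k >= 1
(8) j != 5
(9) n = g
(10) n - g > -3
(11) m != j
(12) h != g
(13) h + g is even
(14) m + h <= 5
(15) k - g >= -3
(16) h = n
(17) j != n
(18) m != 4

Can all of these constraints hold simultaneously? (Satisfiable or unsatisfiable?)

Unsatisfiable

From constraints 9 and 16, h = n = g, so h = g. But constraint 12 says h ≠ g. Contradiction.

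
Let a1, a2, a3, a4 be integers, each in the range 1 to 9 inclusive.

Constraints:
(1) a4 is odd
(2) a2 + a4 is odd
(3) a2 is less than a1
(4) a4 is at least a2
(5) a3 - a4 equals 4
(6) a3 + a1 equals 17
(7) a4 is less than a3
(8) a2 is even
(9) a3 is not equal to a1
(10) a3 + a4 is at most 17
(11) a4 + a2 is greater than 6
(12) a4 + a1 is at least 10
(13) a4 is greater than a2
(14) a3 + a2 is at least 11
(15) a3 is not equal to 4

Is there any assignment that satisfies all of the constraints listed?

Satisfiable

Try a1 = 8, a2 = 2, a3 = 9, a4 = 5.
Check constraint 5: a3 - a4 = 4; constraint 6: a3 + a1 = 17. The remaining constraints are straightforward to verify.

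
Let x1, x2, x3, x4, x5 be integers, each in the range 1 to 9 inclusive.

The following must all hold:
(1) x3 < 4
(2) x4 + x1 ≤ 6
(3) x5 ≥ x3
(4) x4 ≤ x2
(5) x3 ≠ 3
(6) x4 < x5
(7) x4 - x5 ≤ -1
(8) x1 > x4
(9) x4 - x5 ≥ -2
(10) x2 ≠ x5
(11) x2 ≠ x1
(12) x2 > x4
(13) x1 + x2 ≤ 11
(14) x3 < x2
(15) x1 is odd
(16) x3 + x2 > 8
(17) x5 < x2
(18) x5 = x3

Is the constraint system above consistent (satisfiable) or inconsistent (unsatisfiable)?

Satisfiable

One satisfying assignment is x1 = 3, x2 = 8, x3 = 2, x4 = 1, x5 = 2.
For the less obvious constraints — constraint 2: x4 + x1 = 4; constraint 7: x4 - x5 = -1 — and the others hold by inspection.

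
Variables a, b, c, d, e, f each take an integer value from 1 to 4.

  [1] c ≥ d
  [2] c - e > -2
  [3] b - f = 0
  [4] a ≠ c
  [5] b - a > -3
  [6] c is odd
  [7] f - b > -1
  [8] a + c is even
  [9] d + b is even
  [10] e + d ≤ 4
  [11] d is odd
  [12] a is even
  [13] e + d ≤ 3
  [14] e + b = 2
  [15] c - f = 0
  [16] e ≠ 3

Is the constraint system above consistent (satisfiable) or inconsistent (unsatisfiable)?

Unsatisfiable

Constraint 12 makes a even and constraint 6 makes c odd, so a + c must be odd. Constraint 8 says a + c is even — contradiction.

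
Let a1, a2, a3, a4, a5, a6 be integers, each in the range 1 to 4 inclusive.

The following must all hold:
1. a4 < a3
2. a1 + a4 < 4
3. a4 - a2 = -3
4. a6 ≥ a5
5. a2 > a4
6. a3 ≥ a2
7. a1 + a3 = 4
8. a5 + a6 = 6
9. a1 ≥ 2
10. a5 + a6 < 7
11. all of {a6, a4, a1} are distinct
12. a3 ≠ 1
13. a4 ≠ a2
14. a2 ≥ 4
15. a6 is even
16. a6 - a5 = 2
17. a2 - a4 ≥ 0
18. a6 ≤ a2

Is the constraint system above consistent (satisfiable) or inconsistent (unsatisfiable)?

From constraint 9: a1 ≥ 2. From constraints 6 and 14: a3 ≥ a2 ≥ 4. Hence a1 + a3 ≥ 6. But constraint 7 requires a1 + a3 = 4, and 4 < 6. Contradiction.

Unsatisfiable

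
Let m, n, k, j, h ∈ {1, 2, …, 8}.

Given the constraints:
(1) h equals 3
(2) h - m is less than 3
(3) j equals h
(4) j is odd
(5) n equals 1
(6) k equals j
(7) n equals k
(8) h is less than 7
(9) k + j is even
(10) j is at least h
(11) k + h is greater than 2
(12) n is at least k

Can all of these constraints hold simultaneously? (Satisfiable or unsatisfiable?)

Constraint 5 fixes n = 1 and constraint 1 fixes h = 3. Constraints 3, 6, and 7 give n = k = j = h, so n = h. But 1 ≠ 3 — contradiction.

Unsatisfiable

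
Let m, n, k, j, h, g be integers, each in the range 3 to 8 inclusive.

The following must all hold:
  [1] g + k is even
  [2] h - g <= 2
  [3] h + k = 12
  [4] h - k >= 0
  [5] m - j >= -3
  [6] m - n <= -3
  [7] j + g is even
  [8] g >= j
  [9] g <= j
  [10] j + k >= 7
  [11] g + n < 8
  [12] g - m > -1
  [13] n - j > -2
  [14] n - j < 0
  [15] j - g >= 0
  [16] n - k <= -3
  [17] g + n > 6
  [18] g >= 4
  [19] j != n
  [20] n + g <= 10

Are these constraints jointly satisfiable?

Constraints 2, 4, 5, 6, 15, and 16 give m − j ≥ -3, j − g ≥ 0, g − h ≥ -2, h − k ≥ 0, k − n ≥ 3, n − m ≥ 3.
Adding all 6 inequalities: the left sides telescope to 0, and the right sides sum to (-3) + 0 + (-2) + 0 + 3 + 3 = 1. So 0 ≥ 1, which is false.

Unsatisfiable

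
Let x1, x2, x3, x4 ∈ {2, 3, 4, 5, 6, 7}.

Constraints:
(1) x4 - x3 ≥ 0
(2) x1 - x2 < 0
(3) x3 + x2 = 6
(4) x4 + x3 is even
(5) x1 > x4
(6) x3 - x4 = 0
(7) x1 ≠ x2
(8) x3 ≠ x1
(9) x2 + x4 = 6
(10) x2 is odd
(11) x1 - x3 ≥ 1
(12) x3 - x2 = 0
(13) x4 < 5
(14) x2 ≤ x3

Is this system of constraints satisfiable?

Constraints 1, 2, 5, and 14 give x1 < x2, x2 ≤ x3, x3 ≤ x4, x4 < x1. Chaining: x1 < x2 ≤ x3 ≤ x4 < x1, which forces x1 < x1 — impossible.

Unsatisfiable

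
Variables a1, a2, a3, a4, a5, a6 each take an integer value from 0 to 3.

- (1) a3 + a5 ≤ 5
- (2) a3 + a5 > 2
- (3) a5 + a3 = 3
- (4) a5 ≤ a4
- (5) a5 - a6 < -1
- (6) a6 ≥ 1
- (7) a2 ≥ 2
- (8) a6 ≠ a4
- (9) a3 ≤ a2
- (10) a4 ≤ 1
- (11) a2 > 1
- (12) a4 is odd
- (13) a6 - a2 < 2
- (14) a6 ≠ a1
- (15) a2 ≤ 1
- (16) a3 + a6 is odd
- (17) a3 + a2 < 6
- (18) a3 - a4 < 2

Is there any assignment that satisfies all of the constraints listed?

From constraints 4 and 10: a5 ≤ a4 ≤ 1. From constraints 9 and 15: a3 ≤ a2 ≤ 1. Hence a5 + a3 ≤ 2. But constraint 3 requires a5 + a3 = 3, and 3 > 2. Contradiction.

Unsatisfiable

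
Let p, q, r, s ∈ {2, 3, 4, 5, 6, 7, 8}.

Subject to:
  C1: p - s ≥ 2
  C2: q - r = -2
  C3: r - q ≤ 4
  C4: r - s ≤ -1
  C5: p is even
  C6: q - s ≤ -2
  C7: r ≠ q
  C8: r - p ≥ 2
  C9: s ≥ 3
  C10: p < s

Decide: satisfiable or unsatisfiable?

Unsatisfiable

Constraints 1, 3, 6, and 8 give p − s ≥ 2, s − q ≥ 2, q − r ≥ -4, r − p ≥ 2.
Adding all 4 inequalities: the left sides telescope to 0, and the right sides sum to 2 + 2 + (-4) + 2 = 2. So 0 ≥ 2, which is false.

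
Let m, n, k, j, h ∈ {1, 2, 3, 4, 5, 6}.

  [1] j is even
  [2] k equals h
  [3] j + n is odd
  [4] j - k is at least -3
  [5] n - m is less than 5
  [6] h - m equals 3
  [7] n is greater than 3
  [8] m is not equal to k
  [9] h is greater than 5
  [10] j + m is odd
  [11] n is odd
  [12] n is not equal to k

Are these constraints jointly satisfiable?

Try m = 3, n = 5, k = 6, j = 4, h = 6.
Check constraint 4: j - k = -2; constraint 5: n - m = 2; constraint 6: h - m = 3. The remaining constraints are straightforward to verify.

Satisfiable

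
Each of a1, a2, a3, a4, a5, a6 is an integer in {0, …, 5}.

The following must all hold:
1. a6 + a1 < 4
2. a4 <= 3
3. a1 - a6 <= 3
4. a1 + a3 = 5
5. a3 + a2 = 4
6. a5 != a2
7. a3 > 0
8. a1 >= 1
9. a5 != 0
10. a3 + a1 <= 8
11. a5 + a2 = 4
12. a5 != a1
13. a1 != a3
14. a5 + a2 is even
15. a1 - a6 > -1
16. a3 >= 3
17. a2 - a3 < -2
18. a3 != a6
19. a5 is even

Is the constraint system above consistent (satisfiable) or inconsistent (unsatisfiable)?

Setting (a1, a2, a3, a4, a5, a6) = (1, 0, 4, 0, 4, 0) satisfies everything: constraint 1: a6 + a1 = 1; constraint 3: a1 - a6 = 1; constraint 4: a1 + a3 = 5, and the others follow.

Satisfiable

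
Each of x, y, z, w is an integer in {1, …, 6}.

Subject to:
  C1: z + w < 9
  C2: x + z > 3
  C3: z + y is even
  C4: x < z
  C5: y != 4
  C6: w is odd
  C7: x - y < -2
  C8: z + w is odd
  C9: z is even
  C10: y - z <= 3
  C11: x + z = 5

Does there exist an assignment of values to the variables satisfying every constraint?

Satisfiable

Setting (x, y, z, w) = (1, 6, 4, 3) satisfies everything: constraint 1: z + w = 7; constraint 2: x + z = 5, and the others follow.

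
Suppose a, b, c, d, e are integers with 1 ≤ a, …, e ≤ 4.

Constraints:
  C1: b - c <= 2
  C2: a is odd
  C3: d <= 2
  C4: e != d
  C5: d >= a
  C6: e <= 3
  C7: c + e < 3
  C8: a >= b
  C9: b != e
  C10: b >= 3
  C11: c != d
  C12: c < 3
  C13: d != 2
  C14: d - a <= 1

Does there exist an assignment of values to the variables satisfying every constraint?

From constraints 8 and 10: a ≥ b and b ≥ 3, so a ≥ 3. From constraints 3 and 5: a ≤ d and d ≤ 2, so a ≤ 2. But 2 < 3, so no value of a works.

Unsatisfiable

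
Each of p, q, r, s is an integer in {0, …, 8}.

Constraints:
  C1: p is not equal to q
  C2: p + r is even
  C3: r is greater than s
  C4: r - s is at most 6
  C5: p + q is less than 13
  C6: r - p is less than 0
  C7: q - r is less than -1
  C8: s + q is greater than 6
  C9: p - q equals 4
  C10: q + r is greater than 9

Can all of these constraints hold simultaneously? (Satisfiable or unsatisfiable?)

One satisfying assignment is p = 8, q = 4, r = 6, s = 3.
For the less obvious constraints — constraint 4: r - s = 3; constraint 5: p + q = 12; constraint 6: r - p = -2 — and the others hold by inspection.

Satisfiable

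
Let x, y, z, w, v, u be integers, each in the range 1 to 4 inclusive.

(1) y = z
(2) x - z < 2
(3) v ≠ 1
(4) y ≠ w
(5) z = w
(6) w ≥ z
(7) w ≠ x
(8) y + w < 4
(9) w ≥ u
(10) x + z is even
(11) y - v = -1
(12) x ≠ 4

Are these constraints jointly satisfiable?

Unsatisfiable

From constraints 1 and 5, y = z = w, so y = w. But constraint 4 says y ≠ w. Contradiction.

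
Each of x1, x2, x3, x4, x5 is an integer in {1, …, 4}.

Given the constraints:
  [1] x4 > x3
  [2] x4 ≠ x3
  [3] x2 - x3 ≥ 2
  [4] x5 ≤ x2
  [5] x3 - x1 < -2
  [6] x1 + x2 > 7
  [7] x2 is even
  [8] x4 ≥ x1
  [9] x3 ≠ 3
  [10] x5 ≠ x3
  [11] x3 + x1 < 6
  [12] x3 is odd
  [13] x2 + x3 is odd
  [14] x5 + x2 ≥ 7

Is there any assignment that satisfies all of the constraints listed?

The assignment x1 = 4, x2 = 4, x3 = 1, x4 = 4, x5 = 4 works:
  constraint 3 holds since x2 - x3 = 3.
  constraint 5 holds since x3 - x1 = -3.
  constraint 6 holds since x1 + x2 = 8.
The rest check out directly.

Satisfiable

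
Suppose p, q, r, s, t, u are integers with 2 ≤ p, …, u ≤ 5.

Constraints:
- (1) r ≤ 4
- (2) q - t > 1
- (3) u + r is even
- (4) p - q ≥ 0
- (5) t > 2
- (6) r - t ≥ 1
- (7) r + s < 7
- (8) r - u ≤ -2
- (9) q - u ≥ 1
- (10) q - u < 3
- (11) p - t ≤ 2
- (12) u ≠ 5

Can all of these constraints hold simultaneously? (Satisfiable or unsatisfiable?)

Constraints 4, 6, 8, 9, and 11 give r − t ≥ 1, t − p ≥ -2, p − q ≥ 0, q − u ≥ 1, u − r ≥ 2.
Adding all 5 inequalities: the left sides telescope to 0, and the right sides sum to 1 + (-2) + 0 + 1 + 2 = 2. So 0 ≥ 2, which is false.

Unsatisfiable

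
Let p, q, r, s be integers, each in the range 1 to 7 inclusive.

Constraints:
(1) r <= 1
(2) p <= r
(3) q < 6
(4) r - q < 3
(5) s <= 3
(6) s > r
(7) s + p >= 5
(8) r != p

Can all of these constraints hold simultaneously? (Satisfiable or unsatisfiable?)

From constraint 5: s ≤ 3. From constraints 1 and 2: p ≤ r ≤ 1. Hence s + p ≤ 4. But constraint 7 requires s + p ≥ 5, and 5 > 4. Contradiction.

Unsatisfiable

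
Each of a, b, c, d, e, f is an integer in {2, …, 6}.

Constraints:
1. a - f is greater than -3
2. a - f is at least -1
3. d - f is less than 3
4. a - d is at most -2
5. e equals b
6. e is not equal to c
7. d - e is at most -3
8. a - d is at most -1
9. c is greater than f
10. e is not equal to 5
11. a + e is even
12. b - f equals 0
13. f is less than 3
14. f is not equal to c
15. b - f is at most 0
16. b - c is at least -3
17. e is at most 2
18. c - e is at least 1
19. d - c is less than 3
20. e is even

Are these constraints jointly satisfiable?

Unsatisfiable

Constraints 2, 4, 7, 15, 16, and 18 give a − f ≥ -1, f − b ≥ 0, b − c ≥ -3, c − e ≥ 1, e − d ≥ 3, d − a ≥ 2.
Adding all 6 inequalities: the left sides telescope to 0, and the right sides sum to (-1) + 0 + (-3) + 1 + 3 + 2 = 2. So 0 ≥ 2, which is false.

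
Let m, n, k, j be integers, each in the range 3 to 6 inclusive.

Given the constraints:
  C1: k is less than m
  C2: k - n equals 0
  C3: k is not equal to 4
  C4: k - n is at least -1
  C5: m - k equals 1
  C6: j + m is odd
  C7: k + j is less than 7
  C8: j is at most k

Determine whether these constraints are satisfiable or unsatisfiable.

Try m = 4, n = 3, k = 3, j = 3.
Check constraint 2: k - n = 0; constraint 4: k - n = 0. The remaining constraints are straightforward to verify.

Satisfiable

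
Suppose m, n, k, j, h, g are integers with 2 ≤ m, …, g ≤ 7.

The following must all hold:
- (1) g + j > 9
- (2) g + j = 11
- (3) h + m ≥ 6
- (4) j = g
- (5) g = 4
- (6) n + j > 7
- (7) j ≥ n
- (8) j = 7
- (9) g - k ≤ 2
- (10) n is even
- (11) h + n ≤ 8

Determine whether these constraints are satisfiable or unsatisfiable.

Unsatisfiable

Constraint 8 fixes j = 7 and constraint 5 fixes g = 4, but constraint 4 requires j = g. Since 7 ≠ 4, contradiction.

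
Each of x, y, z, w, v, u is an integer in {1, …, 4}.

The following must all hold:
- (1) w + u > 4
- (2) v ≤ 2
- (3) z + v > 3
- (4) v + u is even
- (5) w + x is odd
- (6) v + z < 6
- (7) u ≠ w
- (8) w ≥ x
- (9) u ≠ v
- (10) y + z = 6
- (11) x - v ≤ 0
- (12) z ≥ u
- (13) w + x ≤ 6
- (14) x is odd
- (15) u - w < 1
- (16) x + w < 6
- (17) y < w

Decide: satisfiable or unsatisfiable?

Take x = 1, y = 3, z = 3, w = 4, v = 1, u = 3. Then constraint 1: w + u = 7; constraint 3: z + v = 4, and every other listed constraint is also met.

Satisfiable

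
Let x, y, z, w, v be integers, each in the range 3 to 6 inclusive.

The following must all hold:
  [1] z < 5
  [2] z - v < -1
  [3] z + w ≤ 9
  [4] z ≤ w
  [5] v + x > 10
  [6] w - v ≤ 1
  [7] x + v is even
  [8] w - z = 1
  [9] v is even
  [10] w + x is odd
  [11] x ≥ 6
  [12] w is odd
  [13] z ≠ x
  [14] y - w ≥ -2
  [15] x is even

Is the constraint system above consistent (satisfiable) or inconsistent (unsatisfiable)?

Try x = 6, y = 4, z = 4, w = 5, v = 6.
Check constraint 2: z - v = -2; constraint 3: z + w = 9; constraint 5: v + x = 12. The remaining constraints are straightforward to verify.

Satisfiable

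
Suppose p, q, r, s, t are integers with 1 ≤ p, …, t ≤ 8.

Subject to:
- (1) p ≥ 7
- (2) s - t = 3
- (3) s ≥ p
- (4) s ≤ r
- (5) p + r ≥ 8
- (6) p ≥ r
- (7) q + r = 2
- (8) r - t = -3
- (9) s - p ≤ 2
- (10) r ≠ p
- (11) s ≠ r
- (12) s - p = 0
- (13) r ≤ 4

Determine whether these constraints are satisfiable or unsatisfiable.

From constraints 1 and 3: s ≥ p and p ≥ 7, so s ≥ 7. From constraints 4 and 13: s ≤ r and r ≤ 4, so s ≤ 4. But 4 < 7, so no value of s works.

Unsatisfiable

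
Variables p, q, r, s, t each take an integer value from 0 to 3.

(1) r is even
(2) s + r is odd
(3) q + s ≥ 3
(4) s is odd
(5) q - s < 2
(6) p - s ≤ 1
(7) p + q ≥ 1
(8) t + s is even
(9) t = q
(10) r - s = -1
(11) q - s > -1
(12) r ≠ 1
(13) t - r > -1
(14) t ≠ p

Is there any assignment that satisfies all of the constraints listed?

One satisfying assignment is p = 1, q = 3, r = 2, s = 3, t = 3.
For the less obvious constraints — constraint 3: q + s = 6; constraint 5: q - s = 0; constraint 6: p - s = -2 — and the others hold by inspection.

Satisfiable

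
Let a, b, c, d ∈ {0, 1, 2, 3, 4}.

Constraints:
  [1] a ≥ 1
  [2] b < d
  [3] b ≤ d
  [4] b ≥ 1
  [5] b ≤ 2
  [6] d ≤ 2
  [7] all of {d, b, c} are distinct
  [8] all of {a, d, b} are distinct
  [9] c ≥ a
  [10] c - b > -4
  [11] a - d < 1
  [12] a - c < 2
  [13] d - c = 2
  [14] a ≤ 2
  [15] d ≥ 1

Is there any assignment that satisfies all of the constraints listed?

Constraints 1, 4, 5, 6, 14, and 15 confine each of a, d, b to the 2 values {1, 2}.
Constraint 8 requires all 3 of them to be distinct, but only 2 values are available — impossible by the pigeonhole principle.

Unsatisfiable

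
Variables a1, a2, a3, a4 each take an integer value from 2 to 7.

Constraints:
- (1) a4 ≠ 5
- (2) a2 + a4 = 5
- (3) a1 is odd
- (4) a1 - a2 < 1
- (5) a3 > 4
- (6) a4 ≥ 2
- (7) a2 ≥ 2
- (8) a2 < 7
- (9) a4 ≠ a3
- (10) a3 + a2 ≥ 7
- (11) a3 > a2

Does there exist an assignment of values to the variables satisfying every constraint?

Satisfiable

Setting (a1, a2, a3, a4) = (3, 3, 6, 2) satisfies everything: constraint 2: a2 + a4 = 5; constraint 4: a1 - a2 = 0; constraint 10: a3 + a2 = 9, and the others follow.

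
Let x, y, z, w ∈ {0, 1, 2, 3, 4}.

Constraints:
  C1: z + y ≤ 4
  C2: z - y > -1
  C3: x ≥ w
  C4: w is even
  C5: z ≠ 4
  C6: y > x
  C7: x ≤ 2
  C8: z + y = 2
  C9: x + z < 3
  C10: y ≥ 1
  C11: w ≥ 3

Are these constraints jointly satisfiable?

Unsatisfiable

From constraint 11: w ≥ 3. From constraints 3 and 7: w ≤ x and x ≤ 2, so w ≤ 2. But 2 < 3, so no value of w works.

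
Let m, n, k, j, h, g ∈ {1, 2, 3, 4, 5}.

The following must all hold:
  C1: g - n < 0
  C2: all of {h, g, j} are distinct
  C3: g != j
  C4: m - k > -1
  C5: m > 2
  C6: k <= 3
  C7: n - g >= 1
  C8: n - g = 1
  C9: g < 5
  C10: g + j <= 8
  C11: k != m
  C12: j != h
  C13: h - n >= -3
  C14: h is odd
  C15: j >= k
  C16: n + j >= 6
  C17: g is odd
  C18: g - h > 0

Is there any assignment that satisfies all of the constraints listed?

Setting (m, n, k, j, h, g) = (3, 4, 2, 4, 1, 3) satisfies everything: constraint 1: g - n = -1; constraint 4: m - k = 1, and the others follow.

Satisfiable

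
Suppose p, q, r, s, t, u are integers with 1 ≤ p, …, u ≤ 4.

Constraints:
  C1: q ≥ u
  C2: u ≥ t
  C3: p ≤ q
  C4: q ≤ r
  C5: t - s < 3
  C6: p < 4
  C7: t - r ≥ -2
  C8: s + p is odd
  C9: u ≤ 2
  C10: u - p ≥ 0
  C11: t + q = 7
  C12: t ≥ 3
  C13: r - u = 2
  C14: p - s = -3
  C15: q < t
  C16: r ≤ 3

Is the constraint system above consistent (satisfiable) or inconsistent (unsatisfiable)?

Unsatisfiable

From constraints 2 and 9: t ≤ u ≤ 2. From constraints 4 and 16: q ≤ r ≤ 3. Hence t + q ≤ 5. But constraint 11 requires t + q = 7, and 7 > 5. Contradiction.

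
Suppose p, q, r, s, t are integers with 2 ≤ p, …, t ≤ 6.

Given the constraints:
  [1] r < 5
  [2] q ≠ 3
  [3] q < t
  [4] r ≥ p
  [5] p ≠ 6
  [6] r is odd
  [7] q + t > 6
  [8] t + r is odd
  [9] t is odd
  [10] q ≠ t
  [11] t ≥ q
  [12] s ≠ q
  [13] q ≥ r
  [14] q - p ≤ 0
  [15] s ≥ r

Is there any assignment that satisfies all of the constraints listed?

Constraint 9 makes t odd and constraint 6 makes r odd, so t + r must be even. Constraint 8 says t + r is odd — contradiction.

Unsatisfiable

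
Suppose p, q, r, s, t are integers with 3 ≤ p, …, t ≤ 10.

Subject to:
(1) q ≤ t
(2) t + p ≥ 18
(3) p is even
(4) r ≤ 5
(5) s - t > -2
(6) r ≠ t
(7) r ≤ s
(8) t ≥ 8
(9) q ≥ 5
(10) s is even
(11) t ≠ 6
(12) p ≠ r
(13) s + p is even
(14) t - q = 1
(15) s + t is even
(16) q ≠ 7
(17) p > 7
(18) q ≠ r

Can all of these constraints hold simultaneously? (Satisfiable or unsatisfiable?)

Satisfiable

Take p = 8, q = 9, r = 4, s = 10, t = 10. Then constraint 2: t + p = 18; constraint 5: s - t = 0, and every other listed constraint is also met.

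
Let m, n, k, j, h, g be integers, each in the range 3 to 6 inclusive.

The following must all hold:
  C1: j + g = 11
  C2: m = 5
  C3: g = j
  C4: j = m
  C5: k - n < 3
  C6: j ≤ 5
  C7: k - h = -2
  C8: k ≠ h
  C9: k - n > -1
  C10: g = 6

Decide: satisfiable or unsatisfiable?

Unsatisfiable

Constraint 10 fixes g = 6 and constraint 2 fixes m = 5. Constraints 3 and 4 give g = j = m, so g = m. But 6 ≠ 5 — contradiction.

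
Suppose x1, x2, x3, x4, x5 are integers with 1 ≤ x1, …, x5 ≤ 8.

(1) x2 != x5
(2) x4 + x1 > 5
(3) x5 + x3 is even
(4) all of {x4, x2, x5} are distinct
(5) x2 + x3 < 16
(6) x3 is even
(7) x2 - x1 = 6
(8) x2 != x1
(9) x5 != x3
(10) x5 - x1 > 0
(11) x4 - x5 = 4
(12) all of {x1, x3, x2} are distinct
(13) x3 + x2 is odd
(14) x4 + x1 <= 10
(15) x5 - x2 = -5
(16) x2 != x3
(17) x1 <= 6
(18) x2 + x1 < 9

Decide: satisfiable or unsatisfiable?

Satisfiable

Try x1 = 1, x2 = 7, x3 = 8, x4 = 6, x5 = 2.
Check constraint 2: x4 + x1 = 7; constraint 5: x2 + x3 = 15. The remaining constraints are straightforward to verify.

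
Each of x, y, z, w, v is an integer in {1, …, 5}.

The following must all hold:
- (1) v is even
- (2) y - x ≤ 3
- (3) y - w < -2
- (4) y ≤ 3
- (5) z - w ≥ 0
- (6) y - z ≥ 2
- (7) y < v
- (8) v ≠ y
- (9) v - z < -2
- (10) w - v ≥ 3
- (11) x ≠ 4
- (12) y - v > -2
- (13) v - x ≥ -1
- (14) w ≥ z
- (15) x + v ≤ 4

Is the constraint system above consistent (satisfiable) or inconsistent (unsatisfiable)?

Unsatisfiable

Constraints 2, 5, 6, 10, and 13 give w − v ≥ 3, v − x ≥ -1, x − y ≥ -3, y − z ≥ 2, z − w ≥ 0.
Adding all 5 inequalities: the left sides telescope to 0, and the right sides sum to 3 + (-1) + (-3) + 2 + 0 = 1. So 0 ≥ 1, which is false.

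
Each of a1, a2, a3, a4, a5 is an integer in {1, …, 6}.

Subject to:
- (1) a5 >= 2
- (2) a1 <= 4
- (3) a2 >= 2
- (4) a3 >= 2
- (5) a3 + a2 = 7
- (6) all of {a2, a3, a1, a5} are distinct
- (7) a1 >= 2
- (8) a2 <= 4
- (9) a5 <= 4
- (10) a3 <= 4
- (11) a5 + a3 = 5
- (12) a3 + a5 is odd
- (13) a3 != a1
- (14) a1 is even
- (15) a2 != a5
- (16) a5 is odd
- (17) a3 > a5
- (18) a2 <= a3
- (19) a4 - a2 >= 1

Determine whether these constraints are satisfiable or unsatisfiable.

Constraints 1, 2, 3, 4, 7, 8, 9, and 10 confine each of a2, a3, a1, a5 to the 3 values {2, …, 4}.
Constraint 6 requires all 4 of them to be distinct, but only 3 values are available — impossible by the pigeonhole principle.

Unsatisfiable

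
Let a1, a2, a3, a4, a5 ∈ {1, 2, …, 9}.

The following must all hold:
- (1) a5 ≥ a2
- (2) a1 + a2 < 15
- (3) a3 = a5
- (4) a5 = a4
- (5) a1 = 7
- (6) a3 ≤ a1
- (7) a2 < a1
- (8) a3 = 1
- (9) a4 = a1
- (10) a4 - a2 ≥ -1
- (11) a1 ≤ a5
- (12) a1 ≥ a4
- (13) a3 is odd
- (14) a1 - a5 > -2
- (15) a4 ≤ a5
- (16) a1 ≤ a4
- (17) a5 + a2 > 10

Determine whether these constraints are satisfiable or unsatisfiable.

Unsatisfiable

Constraint 8 fixes a3 = 1 and constraint 5 fixes a1 = 7. Constraints 3, 4, and 9 give a3 = a5 = a4 = a1, so a3 = a1. But 1 ≠ 7 — contradiction.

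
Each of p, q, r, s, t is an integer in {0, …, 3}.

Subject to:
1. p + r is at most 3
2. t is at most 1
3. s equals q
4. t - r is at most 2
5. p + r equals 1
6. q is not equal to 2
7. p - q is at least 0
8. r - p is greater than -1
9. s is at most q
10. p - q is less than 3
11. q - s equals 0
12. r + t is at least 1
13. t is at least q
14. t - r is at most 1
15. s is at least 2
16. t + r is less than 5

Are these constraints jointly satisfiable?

Unsatisfiable

From constraints 9 and 15: q ≥ s and s ≥ 2, so q ≥ 2. From constraints 2 and 13: q ≤ t and t ≤ 1, so q ≤ 1. But 1 < 2, so no value of q works.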